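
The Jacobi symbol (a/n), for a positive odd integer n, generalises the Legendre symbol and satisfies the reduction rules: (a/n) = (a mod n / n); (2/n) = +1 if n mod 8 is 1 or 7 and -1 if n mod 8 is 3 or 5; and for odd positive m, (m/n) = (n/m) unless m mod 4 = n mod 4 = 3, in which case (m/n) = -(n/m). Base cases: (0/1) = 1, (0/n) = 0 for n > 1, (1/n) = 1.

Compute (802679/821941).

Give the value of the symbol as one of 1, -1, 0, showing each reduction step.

flip (802679/821941) -> (821941/802679): both odd, 802679 mod 4 = 3, 821941 mod 4 = 1, so the flip contributes +1; sign now +1
(821941/802679): 821941 mod 802679 = 19262, so (821941/802679) = (19262/802679)
factor out 2^1: 19262 = 2^1·9631; with 802679 mod 8 = 7, (2/802679) = +1; sign now +1; continue with (9631/802679)
flip (9631/802679) -> (802679/9631): both odd, 9631 mod 4 = 3, 802679 mod 4 = 3, so the flip contributes -1; sign now -1
(802679/9631): 802679 mod 9631 = 3306, so (802679/9631) = (3306/9631)
factor out 2^1: 3306 = 2^1·1653; with 9631 mod 8 = 7, (2/9631) = +1; sign now -1; continue with (1653/9631)
flip (1653/9631) -> (9631/1653): both odd, 1653 mod 4 = 1, 9631 mod 4 = 3, so the flip contributes +1; sign now -1
(9631/1653): 9631 mod 1653 = 1366, so (9631/1653) = (1366/1653)
factor out 2^1: 1366 = 2^1·683; with 1653 mod 8 = 5, (2/1653) = -1; sign now +1; continue with (683/1653)
flip (683/1653) -> (1653/683): both odd, 683 mod 4 = 3, 1653 mod 4 = 1, so the flip contributes +1; sign now +1
(1653/683): 1653 mod 683 = 287, so (1653/683) = (287/683)
flip (287/683) -> (683/287): both odd, 287 mod 4 = 3, 683 mod 4 = 3, so the flip contributes -1; sign now -1
(683/287): 683 mod 287 = 109, so (683/287) = (109/287)
flip (109/287) -> (287/109): both odd, 109 mod 4 = 1, 287 mod 4 = 3, so the flip contributes +1; sign now -1
(287/109): 287 mod 109 = 69, so (287/109) = (69/109)
flip (69/109) -> (109/69): both odd, 69 mod 4 = 1, 109 mod 4 = 1, so the flip contributes +1; sign now -1
(109/69): 109 mod 69 = 40, so (109/69) = (40/69)
factor out 2^3: 40 = 2^3·5; with 69 mod 8 = 5, (2/69) = -1; sign now +1; continue with (5/69)
flip (5/69) -> (69/5): both odd, 5 mod 4 = 1, 69 mod 4 = 1, so the flip contributes +1; sign now +1
(69/5): 69 mod 5 = 4, so (69/5) = (4/5)
factor out 2^2: 4 = 2^2·1; with 5 mod 8 = 5, (2/5) = -1; sign now +1; continue with (1/5)
reached (1/5) = 1, so the symbol is +1

1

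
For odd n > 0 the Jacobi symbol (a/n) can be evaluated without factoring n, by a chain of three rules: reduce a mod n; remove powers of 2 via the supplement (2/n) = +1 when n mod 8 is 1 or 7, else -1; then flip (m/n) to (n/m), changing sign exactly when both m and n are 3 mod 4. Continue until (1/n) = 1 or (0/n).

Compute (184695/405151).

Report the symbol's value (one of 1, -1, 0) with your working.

reciprocity: (184695/405151) = -1·(405151/184695) since 184695 mod 4 = 3, 405151 mod 4 = 3; sign now -1
(405151/184695) = (35761/184695)   [reduce mod 184695]
reciprocity: (35761/184695) = +1·(184695/35761) since 35761 mod 4 = 1, 184695 mod 4 = 3; sign now -1
(184695/35761) = (5890/35761)   [reduce mod 35761]
5890 = 2^1·2945; (2/35761) = +1 since 35761 mod 8 = 1, so (5890/35761) = (+1)^1·(2945/35761); sign now -1
reciprocity: (2945/35761) = +1·(35761/2945) since 2945 mod 4 = 1, 35761 mod 4 = 1; sign now -1
(35761/2945) = (421/2945)   [reduce mod 2945]
reciprocity: (421/2945) = +1·(2945/421) since 421 mod 4 = 1, 2945 mod 4 = 1; sign now -1
(2945/421) = (419/421)   [reduce mod 421]
reciprocity: (419/421) = +1·(421/419) since 419 mod 4 = 3, 421 mod 4 = 1; sign now -1
(421/419) = (2/419)   [reduce mod 419]
2 = 2^1·1; (2/419) = -1 since 419 mod 8 = 3, so (2/419) = (-1)^1·(1/419); sign now +1
(1/419) = 1; final value = sign = +1

1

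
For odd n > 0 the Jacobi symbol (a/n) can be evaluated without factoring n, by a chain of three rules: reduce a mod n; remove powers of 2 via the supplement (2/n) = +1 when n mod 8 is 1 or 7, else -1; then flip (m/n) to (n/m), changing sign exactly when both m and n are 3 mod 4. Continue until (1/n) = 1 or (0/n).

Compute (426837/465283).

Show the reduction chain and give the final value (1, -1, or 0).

1

flip (426837/465283) -> (465283/426837): both odd, 426837 mod 4 = 1, 465283 mod 4 = 3, so the flip contributes +1; sign now +1
(465283/426837): 465283 mod 426837 = 38446, so (465283/426837) = (38446/426837)
factor out 2^1: 38446 = 2^1·19223; with 426837 mod 8 = 5, (2/426837) = -1; sign now -1; continue with (19223/426837)
flip (19223/426837) -> (426837/19223): both odd, 19223 mod 4 = 3, 426837 mod 4 = 1, so the flip contributes +1; sign now -1
(426837/19223): 426837 mod 19223 = 3931, so (426837/19223) = (3931/19223)
flip (3931/19223) -> (19223/3931): both odd, 3931 mod 4 = 3, 19223 mod 4 = 3, so the flip contributes -1; sign now +1
(19223/3931): 19223 mod 3931 = 3499, so (19223/3931) = (3499/3931)
flip (3499/3931) -> (3931/3499): both odd, 3499 mod 4 = 3, 3931 mod 4 = 3, so the flip contributes -1; sign now -1
(3931/3499): 3931 mod 3499 = 432, so (3931/3499) = (432/3499)
factor out 2^4: 432 = 2^4·27; with 3499 mod 8 = 3, (2/3499) = -1; sign now -1; continue with (27/3499)
flip (27/3499) -> (3499/27): both odd, 27 mod 4 = 3, 3499 mod 4 = 3, so the flip contributes -1; sign now +1
(3499/27): 3499 mod 27 = 16, so (3499/27) = (16/27)
factor out 2^4: 16 = 2^4·1; with 27 mod 8 = 3, (2/27) = -1; sign now +1; continue with (1/27)
reached (1/27) = 1, so the symbol is +1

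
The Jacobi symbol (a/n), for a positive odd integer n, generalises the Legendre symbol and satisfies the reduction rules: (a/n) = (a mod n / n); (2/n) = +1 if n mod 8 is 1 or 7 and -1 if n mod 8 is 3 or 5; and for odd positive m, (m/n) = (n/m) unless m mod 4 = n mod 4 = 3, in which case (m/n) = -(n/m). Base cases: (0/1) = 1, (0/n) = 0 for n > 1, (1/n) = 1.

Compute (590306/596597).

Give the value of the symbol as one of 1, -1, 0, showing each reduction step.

590306 = 2^1·295153; (2/596597) = -1 since 596597 mod 8 = 5, so (590306/596597) = (-1)^1·(295153/596597); sign now -1
reciprocity: (295153/596597) = +1·(596597/295153) since 295153 mod 4 = 1, 596597 mod 4 = 1; sign now -1
(596597/295153) = (6291/295153)   [reduce mod 295153]
reciprocity: (6291/295153) = +1·(295153/6291) since 6291 mod 4 = 3, 295153 mod 4 = 1; sign now -1
(295153/6291) = (5767/6291)   [reduce mod 6291]
reciprocity: (5767/6291) = -1·(6291/5767) since 5767 mod 4 = 3, 6291 mod 4 = 3; sign now +1
(6291/5767) = (524/5767)   [reduce mod 5767]
524 = 2^2·131; (2/5767) = +1 since 5767 mod 8 = 7, so (524/5767) = (+1)^2·(131/5767); sign now +1
reciprocity: (131/5767) = -1·(5767/131) since 131 mod 4 = 3, 5767 mod 4 = 3; sign now -1
(5767/131) = (3/131)   [reduce mod 131]
reciprocity: (3/131) = -1·(131/3) since 3 mod 4 = 3, 131 mod 4 = 3; sign now +1
(131/3) = (2/3)   [reduce mod 3]
2 = 2^1·1; (2/3) = -1 since 3 mod 8 = 3, so (2/3) = (-1)^1·(1/3); sign now -1
(1/3) = 1; final value = sign = -1

-1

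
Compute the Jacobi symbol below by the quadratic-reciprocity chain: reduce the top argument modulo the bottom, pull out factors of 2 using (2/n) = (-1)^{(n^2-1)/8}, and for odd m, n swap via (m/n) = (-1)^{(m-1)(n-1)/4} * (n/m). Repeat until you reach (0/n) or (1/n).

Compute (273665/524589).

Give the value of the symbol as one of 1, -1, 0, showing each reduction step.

flip (273665/524589) -> (524589/273665): both odd, 273665 mod 4 = 1, 524589 mod 4 = 1, so the flip contributes +1; sign now +1
(524589/273665): 524589 mod 273665 = 250924, so (524589/273665) = (250924/273665)
factor out 2^2: 250924 = 2^2·62731; with 273665 mod 8 = 1, (2/273665) = +1; sign now +1; continue with (62731/273665)
flip (62731/273665) -> (273665/62731): both odd, 62731 mod 4 = 3, 273665 mod 4 = 1, so the flip contributes +1; sign now +1
(273665/62731): 273665 mod 62731 = 22741, so (273665/62731) = (22741/62731)
flip (22741/62731) -> (62731/22741): both odd, 22741 mod 4 = 1, 62731 mod 4 = 3, so the flip contributes +1; sign now +1
(62731/22741): 62731 mod 22741 = 17249, so (62731/22741) = (17249/22741)
flip (17249/22741) -> (22741/17249): both odd, 17249 mod 4 = 1, 22741 mod 4 = 1, so the flip contributes +1; sign now +1
(22741/17249): 22741 mod 17249 = 5492, so (22741/17249) = (5492/17249)
factor out 2^2: 5492 = 2^2·1373; with 17249 mod 8 = 1, (2/17249) = +1; sign now +1; continue with (1373/17249)
flip (1373/17249) -> (17249/1373): both odd, 1373 mod 4 = 1, 17249 mod 4 = 1, so the flip contributes +1; sign now +1
(17249/1373): 17249 mod 1373 = 773, so (17249/1373) = (773/1373)
flip (773/1373) -> (1373/773): both odd, 773 mod 4 = 1, 1373 mod 4 = 1, so the flip contributes +1; sign now +1
(1373/773): 1373 mod 773 = 600, so (1373/773) = (600/773)
factor out 2^3: 600 = 2^3·75; with 773 mod 8 = 5, (2/773) = -1; sign now -1; continue with (75/773)
flip (75/773) -> (773/75): both odd, 75 mod 4 = 3, 773 mod 4 = 1, so the flip contributes +1; sign now -1
(773/75): 773 mod 75 = 23, so (773/75) = (23/75)
flip (23/75) -> (75/23): both odd, 23 mod 4 = 3, 75 mod 4 = 3, so the flip contributes -1; sign now +1
(75/23): 75 mod 23 = 6, so (75/23) = (6/23)
factor out 2^1: 6 = 2^1·3; with 23 mod 8 = 7, (2/23) = +1; sign now +1; continue with (3/23)
flip (3/23) -> (23/3): both odd, 3 mod 4 = 3, 23 mod 4 = 3, so the flip contributes -1; sign now -1
(23/3): 23 mod 3 = 2, so (23/3) = (2/3)
factor out 2^1: 2 = 2^1·1; with 3 mod 8 = 3, (2/3) = -1; sign now +1; continue with (1/3)
reached (1/3) = 1, so the symbol is +1

1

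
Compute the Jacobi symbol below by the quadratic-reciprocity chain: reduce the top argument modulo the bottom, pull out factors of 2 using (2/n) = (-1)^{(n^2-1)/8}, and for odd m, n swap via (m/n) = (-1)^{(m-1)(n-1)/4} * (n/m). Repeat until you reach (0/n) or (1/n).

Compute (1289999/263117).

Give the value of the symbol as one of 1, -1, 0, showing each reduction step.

(1289999/263117) = (237531/263117)   [reduce mod 263117]
reciprocity: (237531/263117) = +1·(263117/237531) since 237531 mod 4 = 3, 263117 mod 4 = 1; sign now +1
(263117/237531) = (25586/237531)   [reduce mod 237531]
25586 = 2^1·12793; (2/237531) = -1 since 237531 mod 8 = 3, so (25586/237531) = (-1)^1·(12793/237531); sign now -1
reciprocity: (12793/237531) = +1·(237531/12793) since 12793 mod 4 = 1, 237531 mod 4 = 3; sign now -1
(237531/12793) = (7257/12793)   [reduce mod 12793]
reciprocity: (7257/12793) = +1·(12793/7257) since 7257 mod 4 = 1, 12793 mod 4 = 1; sign now -1
(12793/7257) = (5536/7257)   [reduce mod 7257]
5536 = 2^5·173; (2/7257) = +1 since 7257 mod 8 = 1, so (5536/7257) = (+1)^5·(173/7257); sign now -1
reciprocity: (173/7257) = +1·(7257/173) since 173 mod 4 = 1, 7257 mod 4 = 1; sign now -1
(7257/173) = (164/173)   [reduce mod 173]
164 = 2^2·41; (2/173) = -1 since 173 mod 8 = 5, so (164/173) = (-1)^2·(41/173); sign now -1
reciprocity: (41/173) = +1·(173/41) since 41 mod 4 = 1, 173 mod 4 = 1; sign now -1
(173/41) = (9/41)   [reduce mod 41]
reciprocity: (9/41) = +1·(41/9) since 9 mod 4 = 1, 41 mod 4 = 1; sign now -1
(41/9) = (5/9)   [reduce mod 9]
reciprocity: (5/9) = +1·(9/5) since 5 mod 4 = 1, 9 mod 4 = 1; sign now -1
(9/5) = (4/5)   [reduce mod 5]
4 = 2^2·1; (2/5) = -1 since 5 mod 8 = 5, so (4/5) = (-1)^2·(1/5); sign now -1
(1/5) = 1; final value = sign = -1

-1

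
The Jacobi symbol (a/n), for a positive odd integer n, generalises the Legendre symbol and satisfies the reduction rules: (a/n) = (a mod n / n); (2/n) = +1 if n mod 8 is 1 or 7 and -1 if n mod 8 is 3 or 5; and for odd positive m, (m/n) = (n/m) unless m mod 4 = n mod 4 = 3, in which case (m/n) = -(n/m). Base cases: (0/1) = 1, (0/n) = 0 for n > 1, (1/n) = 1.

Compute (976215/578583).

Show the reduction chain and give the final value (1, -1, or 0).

0

(976215/578583) = (397632/578583)   [reduce mod 578583]
397632 = 2^6·6213; (2/578583) = +1 since 578583 mod 8 = 7, so (397632/578583) = (+1)^6·(6213/578583); sign now +1
reciprocity: (6213/578583) = +1·(578583/6213) since 6213 mod 4 = 1, 578583 mod 4 = 3; sign now +1
(578583/6213) = (774/6213)   [reduce mod 6213]
774 = 2^1·387; (2/6213) = -1 since 6213 mod 8 = 5, so (774/6213) = (-1)^1·(387/6213); sign now -1
reciprocity: (387/6213) = +1·(6213/387) since 387 mod 4 = 3, 6213 mod 4 = 1; sign now -1
(6213/387) = (21/387)   [reduce mod 387]
reciprocity: (21/387) = +1·(387/21) since 21 mod 4 = 1, 387 mod 4 = 3; sign now -1
(387/21) = (9/21)   [reduce mod 21]
reciprocity: (9/21) = +1·(21/9) since 9 mod 4 = 1, 21 mod 4 = 1; sign now -1
(21/9) = (3/9)   [reduce mod 9]
reciprocity: (3/9) = +1·(9/3) since 3 mod 4 = 3, 9 mod 4 = 1; sign now -1
(9/3) = (0/3)   [reduce mod 3]
(0/3) = 0   [gcd(a, n) > 1]; final value = 0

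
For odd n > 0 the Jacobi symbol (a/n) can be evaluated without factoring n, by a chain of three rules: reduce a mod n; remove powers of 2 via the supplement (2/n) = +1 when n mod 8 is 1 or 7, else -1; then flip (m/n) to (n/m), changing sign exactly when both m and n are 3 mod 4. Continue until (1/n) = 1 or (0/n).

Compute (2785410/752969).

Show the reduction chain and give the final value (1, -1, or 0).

1

(2785410/752969): 2785410 mod 752969 = 526503, so (2785410/752969) = (526503/752969)
flip (526503/752969) -> (752969/526503): both odd, 526503 mod 4 = 3, 752969 mod 4 = 1, so the flip contributes +1; sign now +1
(752969/526503): 752969 mod 526503 = 226466, so (752969/526503) = (226466/526503)
factor out 2^1: 226466 = 2^1·113233; with 526503 mod 8 = 7, (2/526503) = +1; sign now +1; continue with (113233/526503)
flip (113233/526503) -> (526503/113233): both odd, 113233 mod 4 = 1, 526503 mod 4 = 3, so the flip contributes +1; sign now +1
(526503/113233): 526503 mod 113233 = 73571, so (526503/113233) = (73571/113233)
flip (73571/113233) -> (113233/73571): both odd, 73571 mod 4 = 3, 113233 mod 4 = 1, so the flip contributes +1; sign now +1
(113233/73571): 113233 mod 73571 = 39662, so (113233/73571) = (39662/73571)
factor out 2^1: 39662 = 2^1·19831; with 73571 mod 8 = 3, (2/73571) = -1; sign now -1; continue with (19831/73571)
flip (19831/73571) -> (73571/19831): both odd, 19831 mod 4 = 3, 73571 mod 4 = 3, so the flip contributes -1; sign now +1
(73571/19831): 73571 mod 19831 = 14078, so (73571/19831) = (14078/19831)
factor out 2^1: 14078 = 2^1·7039; with 19831 mod 8 = 7, (2/19831) = +1; sign now +1; continue with (7039/19831)
flip (7039/19831) -> (19831/7039): both odd, 7039 mod 4 = 3, 19831 mod 4 = 3, so the flip contributes -1; sign now -1
(19831/7039): 19831 mod 7039 = 5753, so (19831/7039) = (5753/7039)
flip (5753/7039) -> (7039/5753): both odd, 5753 mod 4 = 1, 7039 mod 4 = 3, so the flip contributes +1; sign now -1
(7039/5753): 7039 mod 5753 = 1286, so (7039/5753) = (1286/5753)
factor out 2^1: 1286 = 2^1·643; with 5753 mod 8 = 1, (2/5753) = +1; sign now -1; continue with (643/5753)
flip (643/5753) -> (5753/643): both odd, 643 mod 4 = 3, 5753 mod 4 = 1, so the flip contributes +1; sign now -1
(5753/643): 5753 mod 643 = 609, so (5753/643) = (609/643)
flip (609/643) -> (643/609): both odd, 609 mod 4 = 1, 643 mod 4 = 3, so the flip contributes +1; sign now -1
(643/609): 643 mod 609 = 34, so (643/609) = (34/609)
factor out 2^1: 34 = 2^1·17; with 609 mod 8 = 1, (2/609) = +1; sign now -1; continue with (17/609)
flip (17/609) -> (609/17): both odd, 17 mod 4 = 1, 609 mod 4 = 1, so the flip contributes +1; sign now -1
(609/17): 609 mod 17 = 14, so (609/17) = (14/17)
factor out 2^1: 14 = 2^1·7; with 17 mod 8 = 1, (2/17) = +1; sign now -1; continue with (7/17)
flip (7/17) -> (17/7): both odd, 7 mod 4 = 3, 17 mod 4 = 1, so the flip contributes +1; sign now -1
(17/7): 17 mod 7 = 3, so (17/7) = (3/7)
flip (3/7) -> (7/3): both odd, 3 mod 4 = 3, 7 mod 4 = 3, so the flip contributes -1; sign now +1
(7/3): 7 mod 3 = 1, so (7/3) = (1/3)
reached (1/3) = 1, so the symbol is +1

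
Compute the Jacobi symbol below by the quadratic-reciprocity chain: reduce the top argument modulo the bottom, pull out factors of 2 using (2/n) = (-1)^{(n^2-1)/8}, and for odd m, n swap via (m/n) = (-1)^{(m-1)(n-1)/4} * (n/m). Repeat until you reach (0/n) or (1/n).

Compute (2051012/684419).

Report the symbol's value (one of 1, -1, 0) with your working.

1

(2051012/684419) = (682174/684419)   [reduce mod 684419]
682174 = 2^1·341087; (2/684419) = -1 since 684419 mod 8 = 3, so (682174/684419) = (-1)^1·(341087/684419); sign now -1
reciprocity: (341087/684419) = -1·(684419/341087) since 341087 mod 4 = 3, 684419 mod 4 = 3; sign now +1
(684419/341087) = (2245/341087)   [reduce mod 341087]
reciprocity: (2245/341087) = +1·(341087/2245) since 2245 mod 4 = 1, 341087 mod 4 = 3; sign now +1
(341087/2245) = (2092/2245)   [reduce mod 2245]
2092 = 2^2·523; (2/2245) = -1 since 2245 mod 8 = 5, so (2092/2245) = (-1)^2·(523/2245); sign now +1
reciprocity: (523/2245) = +1·(2245/523) since 523 mod 4 = 3, 2245 mod 4 = 1; sign now +1
(2245/523) = (153/523)   [reduce mod 523]
reciprocity: (153/523) = +1·(523/153) since 153 mod 4 = 1, 523 mod 4 = 3; sign now +1
(523/153) = (64/153)   [reduce mod 153]
64 = 2^6·1; (2/153) = +1 since 153 mod 8 = 1, so (64/153) = (+1)^6·(1/153); sign now +1
(1/153) = 1; final value = sign = +1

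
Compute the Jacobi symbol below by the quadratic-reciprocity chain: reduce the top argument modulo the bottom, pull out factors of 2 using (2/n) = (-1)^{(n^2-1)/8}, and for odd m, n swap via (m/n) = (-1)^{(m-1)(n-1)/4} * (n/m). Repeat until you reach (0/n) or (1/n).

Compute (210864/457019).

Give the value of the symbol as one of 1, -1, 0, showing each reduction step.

1

210864 = 2^4·13179; (2/457019) = -1 since 457019 mod 8 = 3, so (210864/457019) = (-1)^4·(13179/457019); sign now +1
reciprocity: (13179/457019) = -1·(457019/13179) since 13179 mod 4 = 3, 457019 mod 4 = 3; sign now -1
(457019/13179) = (8933/13179)   [reduce mod 13179]
reciprocity: (8933/13179) = +1·(13179/8933) since 8933 mod 4 = 1, 13179 mod 4 = 3; sign now -1
(13179/8933) = (4246/8933)   [reduce mod 8933]
4246 = 2^1·2123; (2/8933) = -1 since 8933 mod 8 = 5, so (4246/8933) = (-1)^1·(2123/8933); sign now +1
reciprocity: (2123/8933) = +1·(8933/2123) since 2123 mod 4 = 3, 8933 mod 4 = 1; sign now +1
(8933/2123) = (441/2123)   [reduce mod 2123]
reciprocity: (441/2123) = +1·(2123/441) since 441 mod 4 = 1, 2123 mod 4 = 3; sign now +1
(2123/441) = (359/441)   [reduce mod 441]
reciprocity: (359/441) = +1·(441/359) since 359 mod 4 = 3, 441 mod 4 = 1; sign now +1
(441/359) = (82/359)   [reduce mod 359]
82 = 2^1·41; (2/359) = +1 since 359 mod 8 = 7, so (82/359) = (+1)^1·(41/359); sign now +1
reciprocity: (41/359) = +1·(359/41) since 41 mod 4 = 1, 359 mod 4 = 3; sign now +1
(359/41) = (31/41)   [reduce mod 41]
reciprocity: (31/41) = +1·(41/31) since 31 mod 4 = 3, 41 mod 4 = 1; sign now +1
(41/31) = (10/31)   [reduce mod 31]
10 = 2^1·5; (2/31) = +1 since 31 mod 8 = 7, so (10/31) = (+1)^1·(5/31); sign now +1
reciprocity: (5/31) = +1·(31/5) since 5 mod 4 = 1, 31 mod 4 = 3; sign now +1
(31/5) = (1/5)   [reduce mod 5]
(1/5) = 1; final value = sign = +1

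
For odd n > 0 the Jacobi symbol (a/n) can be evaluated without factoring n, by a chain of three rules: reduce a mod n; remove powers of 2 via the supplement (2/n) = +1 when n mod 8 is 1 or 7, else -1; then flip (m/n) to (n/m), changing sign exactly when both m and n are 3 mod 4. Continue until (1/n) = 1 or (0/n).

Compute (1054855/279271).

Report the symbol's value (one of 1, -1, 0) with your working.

-1

(1054855/279271): 1054855 mod 279271 = 217042, so (1054855/279271) = (217042/279271)
factor out 2^1: 217042 = 2^1·108521; with 279271 mod 8 = 7, (2/279271) = +1; sign now +1; continue with (108521/279271)
flip (108521/279271) -> (279271/108521): both odd, 108521 mod 4 = 1, 279271 mod 4 = 3, so the flip contributes +1; sign now +1
(279271/108521): 279271 mod 108521 = 62229, so (279271/108521) = (62229/108521)
flip (62229/108521) -> (108521/62229): both odd, 62229 mod 4 = 1, 108521 mod 4 = 1, so the flip contributes +1; sign now +1
(108521/62229): 108521 mod 62229 = 46292, so (108521/62229) = (46292/62229)
factor out 2^2: 46292 = 2^2·11573; with 62229 mod 8 = 5, (2/62229) = -1; sign now +1; continue with (11573/62229)
flip (11573/62229) -> (62229/11573): both odd, 11573 mod 4 = 1, 62229 mod 4 = 1, so the flip contributes +1; sign now +1
(62229/11573): 62229 mod 11573 = 4364, so (62229/11573) = (4364/11573)
factor out 2^2: 4364 = 2^2·1091; with 11573 mod 8 = 5, (2/11573) = -1; sign now +1; continue with (1091/11573)
flip (1091/11573) -> (11573/1091): both odd, 1091 mod 4 = 3, 11573 mod 4 = 1, so the flip contributes +1; sign now +1
(11573/1091): 11573 mod 1091 = 663, so (11573/1091) = (663/1091)
flip (663/1091) -> (1091/663): both odd, 663 mod 4 = 3, 1091 mod 4 = 3, so the flip contributes -1; sign now -1
(1091/663): 1091 mod 663 = 428, so (1091/663) = (428/663)
factor out 2^2: 428 = 2^2·107; with 663 mod 8 = 7, (2/663) = +1; sign now -1; continue with (107/663)
flip (107/663) -> (663/107): both odd, 107 mod 4 = 3, 663 mod 4 = 3, so the flip contributes -1; sign now +1
(663/107): 663 mod 107 = 21, so (663/107) = (21/107)
flip (21/107) -> (107/21): both odd, 21 mod 4 = 1, 107 mod 4 = 3, so the flip contributes +1; sign now +1
(107/21): 107 mod 21 = 2, so (107/21) = (2/21)
factor out 2^1: 2 = 2^1·1; with 21 mod 8 = 5, (2/21) = -1; sign now -1; continue with (1/21)
reached (1/21) = 1, so the symbol is -1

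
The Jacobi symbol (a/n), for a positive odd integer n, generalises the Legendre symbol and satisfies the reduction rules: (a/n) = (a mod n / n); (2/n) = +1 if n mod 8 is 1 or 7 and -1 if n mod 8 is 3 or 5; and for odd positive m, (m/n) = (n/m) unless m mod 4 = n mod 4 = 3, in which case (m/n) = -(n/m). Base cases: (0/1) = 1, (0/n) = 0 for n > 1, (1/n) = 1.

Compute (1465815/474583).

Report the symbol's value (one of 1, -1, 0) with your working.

1

(1465815/474583) = (42066/474583)   [reduce mod 474583]
42066 = 2^1·21033; (2/474583) = +1 since 474583 mod 8 = 7, so (42066/474583) = (+1)^1·(21033/474583); sign now +1
reciprocity: (21033/474583) = +1·(474583/21033) since 21033 mod 4 = 1, 474583 mod 4 = 3; sign now +1
(474583/21033) = (11857/21033)   [reduce mod 21033]
reciprocity: (11857/21033) = +1·(21033/11857) since 11857 mod 4 = 1, 21033 mod 4 = 1; sign now +1
(21033/11857) = (9176/11857)   [reduce mod 11857]
9176 = 2^3·1147; (2/11857) = +1 since 11857 mod 8 = 1, so (9176/11857) = (+1)^3·(1147/11857); sign now +1
reciprocity: (1147/11857) = +1·(11857/1147) since 1147 mod 4 = 3, 11857 mod 4 = 1; sign now +1
(11857/1147) = (387/1147)   [reduce mod 1147]
reciprocity: (387/1147) = -1·(1147/387) since 387 mod 4 = 3, 1147 mod 4 = 3; sign now -1
(1147/387) = (373/387)   [reduce mod 387]
reciprocity: (373/387) = +1·(387/373) since 373 mod 4 = 1, 387 mod 4 = 3; sign now -1
(387/373) = (14/373)   [reduce mod 373]
14 = 2^1·7; (2/373) = -1 since 373 mod 8 = 5, so (14/373) = (-1)^1·(7/373); sign now +1
reciprocity: (7/373) = +1·(373/7) since 7 mod 4 = 3, 373 mod 4 = 1; sign now +1
(373/7) = (2/7)   [reduce mod 7]
2 = 2^1·1; (2/7) = +1 since 7 mod 8 = 7, so (2/7) = (+1)^1·(1/7); sign now +1
(1/7) = 1; final value = sign = +1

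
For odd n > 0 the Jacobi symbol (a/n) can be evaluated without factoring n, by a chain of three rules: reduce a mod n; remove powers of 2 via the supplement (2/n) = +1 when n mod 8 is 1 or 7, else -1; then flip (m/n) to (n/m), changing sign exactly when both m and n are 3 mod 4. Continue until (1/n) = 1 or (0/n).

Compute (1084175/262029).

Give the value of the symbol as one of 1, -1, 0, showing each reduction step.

1

(1084175/262029): 1084175 mod 262029 = 36059, so (1084175/262029) = (36059/262029)
flip (36059/262029) -> (262029/36059): both odd, 36059 mod 4 = 3, 262029 mod 4 = 1, so the flip contributes +1; sign now +1
(262029/36059): 262029 mod 36059 = 9616, so (262029/36059) = (9616/36059)
factor out 2^4: 9616 = 2^4·601; with 36059 mod 8 = 3, (2/36059) = -1; sign now +1; continue with (601/36059)
flip (601/36059) -> (36059/601): both odd, 601 mod 4 = 1, 36059 mod 4 = 3, so the flip contributes +1; sign now +1
(36059/601): 36059 mod 601 = 600, so (36059/601) = (600/601)
factor out 2^3: 600 = 2^3·75; with 601 mod 8 = 1, (2/601) = +1; sign now +1; continue with (75/601)
flip (75/601) -> (601/75): both odd, 75 mod 4 = 3, 601 mod 4 = 1, so the flip contributes +1; sign now +1
(601/75): 601 mod 75 = 1, so (601/75) = (1/75)
reached (1/75) = 1, so the symbol is +1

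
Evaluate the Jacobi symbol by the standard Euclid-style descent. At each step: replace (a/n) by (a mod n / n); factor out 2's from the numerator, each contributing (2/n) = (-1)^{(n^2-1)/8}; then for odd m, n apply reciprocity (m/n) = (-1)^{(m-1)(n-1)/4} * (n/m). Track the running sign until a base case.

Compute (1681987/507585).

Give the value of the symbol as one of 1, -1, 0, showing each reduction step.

-1

(1681987/507585): 1681987 mod 507585 = 159232, so (1681987/507585) = (159232/507585)
factor out 2^9: 159232 = 2^9·311; with 507585 mod 8 = 1, (2/507585) = +1; sign now +1; continue with (311/507585)
flip (311/507585) -> (507585/311): both odd, 311 mod 4 = 3, 507585 mod 4 = 1, so the flip contributes +1; sign now +1
(507585/311): 507585 mod 311 = 33, so (507585/311) = (33/311)
flip (33/311) -> (311/33): both odd, 33 mod 4 = 1, 311 mod 4 = 3, so the flip contributes +1; sign now +1
(311/33): 311 mod 33 = 14, so (311/33) = (14/33)
factor out 2^1: 14 = 2^1·7; with 33 mod 8 = 1, (2/33) = +1; sign now +1; continue with (7/33)
flip (7/33) -> (33/7): both odd, 7 mod 4 = 3, 33 mod 4 = 1, so the flip contributes +1; sign now +1
(33/7): 33 mod 7 = 5, so (33/7) = (5/7)
flip (5/7) -> (7/5): both odd, 5 mod 4 = 1, 7 mod 4 = 3, so the flip contributes +1; sign now +1
(7/5): 7 mod 5 = 2, so (7/5) = (2/5)
factor out 2^1: 2 = 2^1·1; with 5 mod 8 = 5, (2/5) = -1; sign now -1; continue with (1/5)
reached (1/5) = 1, so the symbol is -1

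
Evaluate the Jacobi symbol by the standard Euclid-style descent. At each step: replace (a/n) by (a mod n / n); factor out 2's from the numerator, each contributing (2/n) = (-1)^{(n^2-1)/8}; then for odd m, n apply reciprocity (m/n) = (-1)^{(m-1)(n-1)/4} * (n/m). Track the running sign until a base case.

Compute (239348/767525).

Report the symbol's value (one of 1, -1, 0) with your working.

1

239348 = 2^2·59837; (2/767525) = -1 since 767525 mod 8 = 5, so (239348/767525) = (-1)^2·(59837/767525); sign now +1
reciprocity: (59837/767525) = +1·(767525/59837) since 59837 mod 4 = 1, 767525 mod 4 = 1; sign now +1
(767525/59837) = (49481/59837)   [reduce mod 59837]
reciprocity: (49481/59837) = +1·(59837/49481) since 49481 mod 4 = 1, 59837 mod 4 = 1; sign now +1
(59837/49481) = (10356/49481)   [reduce mod 49481]
10356 = 2^2·2589; (2/49481) = +1 since 49481 mod 8 = 1, so (10356/49481) = (+1)^2·(2589/49481); sign now +1
reciprocity: (2589/49481) = +1·(49481/2589) since 2589 mod 4 = 1, 49481 mod 4 = 1; sign now +1
(49481/2589) = (290/2589)   [reduce mod 2589]
290 = 2^1·145; (2/2589) = -1 since 2589 mod 8 = 5, so (290/2589) = (-1)^1·(145/2589); sign now -1
reciprocity: (145/2589) = +1·(2589/145) since 145 mod 4 = 1, 2589 mod 4 = 1; sign now -1
(2589/145) = (124/145)   [reduce mod 145]
124 = 2^2·31; (2/145) = +1 since 145 mod 8 = 1, so (124/145) = (+1)^2·(31/145); sign now -1
reciprocity: (31/145) = +1·(145/31) since 31 mod 4 = 3, 145 mod 4 = 1; sign now -1
(145/31) = (21/31)   [reduce mod 31]
reciprocity: (21/31) = +1·(31/21) since 21 mod 4 = 1, 31 mod 4 = 3; sign now -1
(31/21) = (10/21)   [reduce mod 21]
10 = 2^1·5; (2/21) = -1 since 21 mod 8 = 5, so (10/21) = (-1)^1·(5/21); sign now +1
reciprocity: (5/21) = +1·(21/5) since 5 mod 4 = 1, 21 mod 4 = 1; sign now +1
(21/5) = (1/5)   [reduce mod 5]
(1/5) = 1; final value = sign = +1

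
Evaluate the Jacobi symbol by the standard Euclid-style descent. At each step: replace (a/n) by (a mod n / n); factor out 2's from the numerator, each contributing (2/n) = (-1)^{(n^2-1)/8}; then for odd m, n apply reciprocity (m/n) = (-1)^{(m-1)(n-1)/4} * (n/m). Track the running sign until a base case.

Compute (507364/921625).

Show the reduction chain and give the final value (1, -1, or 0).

factor out 2^2: 507364 = 2^2·126841; with 921625 mod 8 = 1, (2/921625) = +1; sign now +1; continue with (126841/921625)
flip (126841/921625) -> (921625/126841): both odd, 126841 mod 4 = 1, 921625 mod 4 = 1, so the flip contributes +1; sign now +1
(921625/126841): 921625 mod 126841 = 33738, so (921625/126841) = (33738/126841)
factor out 2^1: 33738 = 2^1·16869; with 126841 mod 8 = 1, (2/126841) = +1; sign now +1; continue with (16869/126841)
flip (16869/126841) -> (126841/16869): both odd, 16869 mod 4 = 1, 126841 mod 4 = 1, so the flip contributes +1; sign now +1
(126841/16869): 126841 mod 16869 = 8758, so (126841/16869) = (8758/16869)
factor out 2^1: 8758 = 2^1·4379; with 16869 mod 8 = 5, (2/16869) = -1; sign now -1; continue with (4379/16869)
flip (4379/16869) -> (16869/4379): both odd, 4379 mod 4 = 3, 16869 mod 4 = 1, so the flip contributes +1; sign now -1
(16869/4379): 16869 mod 4379 = 3732, so (16869/4379) = (3732/4379)
factor out 2^2: 3732 = 2^2·933; with 4379 mod 8 = 3, (2/4379) = -1; sign now -1; continue with (933/4379)
flip (933/4379) -> (4379/933): both odd, 933 mod 4 = 1, 4379 mod 4 = 3, so the flip contributes +1; sign now -1
(4379/933): 4379 mod 933 = 647, so (4379/933) = (647/933)
flip (647/933) -> (933/647): both odd, 647 mod 4 = 3, 933 mod 4 = 1, so the flip contributes +1; sign now -1
(933/647): 933 mod 647 = 286, so (933/647) = (286/647)
factor out 2^1: 286 = 2^1·143; with 647 mod 8 = 7, (2/647) = +1; sign now -1; continue with (143/647)
flip (143/647) -> (647/143): both odd, 143 mod 4 = 3, 647 mod 4 = 3, so the flip contributes -1; sign now +1
(647/143): 647 mod 143 = 75, so (647/143) = (75/143)
flip (75/143) -> (143/75): both odd, 75 mod 4 = 3, 143 mod 4 = 3, so the flip contributes -1; sign now -1
(143/75): 143 mod 75 = 68, so (143/75) = (68/75)
factor out 2^2: 68 = 2^2·17; with 75 mod 8 = 3, (2/75) = -1; sign now -1; continue with (17/75)
flip (17/75) -> (75/17): both odd, 17 mod 4 = 1, 75 mod 4 = 3, so the flip contributes +1; sign now -1
(75/17): 75 mod 17 = 7, so (75/17) = (7/17)
flip (7/17) -> (17/7): both odd, 7 mod 4 = 3, 17 mod 4 = 1, so the flip contributes +1; sign now -1
(17/7): 17 mod 7 = 3, so (17/7) = (3/7)
flip (3/7) -> (7/3): both odd, 3 mod 4 = 3, 7 mod 4 = 3, so the flip contributes -1; sign now +1
(7/3): 7 mod 3 = 1, so (7/3) = (1/3)
reached (1/3) = 1, so the symbol is +1

1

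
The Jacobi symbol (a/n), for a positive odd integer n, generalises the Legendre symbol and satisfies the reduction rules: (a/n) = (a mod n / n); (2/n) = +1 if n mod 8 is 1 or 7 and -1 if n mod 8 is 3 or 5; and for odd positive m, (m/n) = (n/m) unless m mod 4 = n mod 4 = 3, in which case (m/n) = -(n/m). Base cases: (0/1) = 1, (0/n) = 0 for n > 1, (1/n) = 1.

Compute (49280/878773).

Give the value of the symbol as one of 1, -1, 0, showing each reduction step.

0

49280 = 2^7·385; (2/878773) = -1 since 878773 mod 8 = 5, so (49280/878773) = (-1)^7·(385/878773); sign now -1
reciprocity: (385/878773) = +1·(878773/385) since 385 mod 4 = 1, 878773 mod 4 = 1; sign now -1
(878773/385) = (203/385)   [reduce mod 385]
reciprocity: (203/385) = +1·(385/203) since 203 mod 4 = 3, 385 mod 4 = 1; sign now -1
(385/203) = (182/203)   [reduce mod 203]
182 = 2^1·91; (2/203) = -1 since 203 mod 8 = 3, so (182/203) = (-1)^1·(91/203); sign now +1
reciprocity: (91/203) = -1·(203/91) since 91 mod 4 = 3, 203 mod 4 = 3; sign now -1
(203/91) = (21/91)   [reduce mod 91]
reciprocity: (21/91) = +1·(91/21) since 21 mod 4 = 1, 91 mod 4 = 3; sign now -1
(91/21) = (7/21)   [reduce mod 21]
reciprocity: (7/21) = +1·(21/7) since 7 mod 4 = 3, 21 mod 4 = 1; sign now -1
(21/7) = (0/7)   [reduce mod 7]
(0/7) = 0   [gcd(a, n) > 1]; final value = 0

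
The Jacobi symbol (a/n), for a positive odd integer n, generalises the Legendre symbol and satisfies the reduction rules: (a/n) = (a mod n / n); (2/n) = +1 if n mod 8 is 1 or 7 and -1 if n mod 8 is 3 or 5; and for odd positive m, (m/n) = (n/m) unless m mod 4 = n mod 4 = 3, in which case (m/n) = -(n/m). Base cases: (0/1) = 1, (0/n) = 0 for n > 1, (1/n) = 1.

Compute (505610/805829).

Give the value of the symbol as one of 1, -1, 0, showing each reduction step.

505610 = 2^1·252805; (2/805829) = -1 since 805829 mod 8 = 5, so (505610/805829) = (-1)^1·(252805/805829); sign now -1
reciprocity: (252805/805829) = +1·(805829/252805) since 252805 mod 4 = 1, 805829 mod 4 = 1; sign now -1
(805829/252805) = (47414/252805)   [reduce mod 252805]
47414 = 2^1·23707; (2/252805) = -1 since 252805 mod 8 = 5, so (47414/252805) = (-1)^1·(23707/252805); sign now +1
reciprocity: (23707/252805) = +1·(252805/23707) since 23707 mod 4 = 3, 252805 mod 4 = 1; sign now +1
(252805/23707) = (15735/23707)   [reduce mod 23707]
reciprocity: (15735/23707) = -1·(23707/15735) since 15735 mod 4 = 3, 23707 mod 4 = 3; sign now -1
(23707/15735) = (7972/15735)   [reduce mod 15735]
7972 = 2^2·1993; (2/15735) = +1 since 15735 mod 8 = 7, so (7972/15735) = (+1)^2·(1993/15735); sign now -1
reciprocity: (1993/15735) = +1·(15735/1993) since 1993 mod 4 = 1, 15735 mod 4 = 3; sign now -1
(15735/1993) = (1784/1993)   [reduce mod 1993]
1784 = 2^3·223; (2/1993) = +1 since 1993 mod 8 = 1, so (1784/1993) = (+1)^3·(223/1993); sign now -1
reciprocity: (223/1993) = +1·(1993/223) since 223 mod 4 = 3, 1993 mod 4 = 1; sign now -1
(1993/223) = (209/223)   [reduce mod 223]
reciprocity: (209/223) = +1·(223/209) since 209 mod 4 = 1, 223 mod 4 = 3; sign now -1
(223/209) = (14/209)   [reduce mod 209]
14 = 2^1·7; (2/209) = +1 since 209 mod 8 = 1, so (14/209) = (+1)^1·(7/209); sign now -1
reciprocity: (7/209) = +1·(209/7) since 7 mod 4 = 3, 209 mod 4 = 1; sign now -1
(209/7) = (6/7)   [reduce mod 7]
6 = 2^1·3; (2/7) = +1 since 7 mod 8 = 7, so (6/7) = (+1)^1·(3/7); sign now -1
reciprocity: (3/7) = -1·(7/3) since 3 mod 4 = 3, 7 mod 4 = 3; sign now +1
(7/3) = (1/3)   [reduce mod 3]
(1/3) = 1; final value = sign = +1

1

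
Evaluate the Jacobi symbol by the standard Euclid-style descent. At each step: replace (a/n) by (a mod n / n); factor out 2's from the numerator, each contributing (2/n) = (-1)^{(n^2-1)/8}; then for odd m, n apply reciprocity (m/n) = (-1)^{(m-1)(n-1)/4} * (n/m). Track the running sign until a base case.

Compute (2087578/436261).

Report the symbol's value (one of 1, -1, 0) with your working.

1

(2087578/436261): 2087578 mod 436261 = 342534, so (2087578/436261) = (342534/436261)
factor out 2^1: 342534 = 2^1·171267; with 436261 mod 8 = 5, (2/436261) = -1; sign now -1; continue with (171267/436261)
flip (171267/436261) -> (436261/171267): both odd, 171267 mod 4 = 3, 436261 mod 4 = 1, so the flip contributes +1; sign now -1
(436261/171267): 436261 mod 171267 = 93727, so (436261/171267) = (93727/171267)
flip (93727/171267) -> (171267/93727): both odd, 93727 mod 4 = 3, 171267 mod 4 = 3, so the flip contributes -1; sign now +1
(171267/93727): 171267 mod 93727 = 77540, so (171267/93727) = (77540/93727)
factor out 2^2: 77540 = 2^2·19385; with 93727 mod 8 = 7, (2/93727) = +1; sign now +1; continue with (19385/93727)
flip (19385/93727) -> (93727/19385): both odd, 19385 mod 4 = 1, 93727 mod 4 = 3, so the flip contributes +1; sign now +1
(93727/19385): 93727 mod 19385 = 16187, so (93727/19385) = (16187/19385)
flip (16187/19385) -> (19385/16187): both odd, 16187 mod 4 = 3, 19385 mod 4 = 1, so the flip contributes +1; sign now +1
(19385/16187): 19385 mod 16187 = 3198, so (19385/16187) = (3198/16187)
factor out 2^1: 3198 = 2^1·1599; with 16187 mod 8 = 3, (2/16187) = -1; sign now -1; continue with (1599/16187)
flip (1599/16187) -> (16187/1599): both odd, 1599 mod 4 = 3, 16187 mod 4 = 3, so the flip contributes -1; sign now +1
(16187/1599): 16187 mod 1599 = 197, so (16187/1599) = (197/1599)
flip (197/1599) -> (1599/197): both odd, 197 mod 4 = 1, 1599 mod 4 = 3, so the flip contributes +1; sign now +1
(1599/197): 1599 mod 197 = 23, so (1599/197) = (23/197)
flip (23/197) -> (197/23): both odd, 23 mod 4 = 3, 197 mod 4 = 1, so the flip contributes +1; sign now +1
(197/23): 197 mod 23 = 13, so (197/23) = (13/23)
flip (13/23) -> (23/13): both odd, 13 mod 4 = 1, 23 mod 4 = 3, so the flip contributes +1; sign now +1
(23/13): 23 mod 13 = 10, so (23/13) = (10/13)
factor out 2^1: 10 = 2^1·5; with 13 mod 8 = 5, (2/13) = -1; sign now -1; continue with (5/13)
flip (5/13) -> (13/5): both odd, 5 mod 4 = 1, 13 mod 4 = 1, so the flip contributes +1; sign now -1
(13/5): 13 mod 5 = 3, so (13/5) = (3/5)
flip (3/5) -> (5/3): both odd, 3 mod 4 = 3, 5 mod 4 = 1, so the flip contributes +1; sign now -1
(5/3): 5 mod 3 = 2, so (5/3) = (2/3)
factor out 2^1: 2 = 2^1·1; with 3 mod 8 = 3, (2/3) = -1; sign now +1; continue with (1/3)
reached (1/3) = 1, so the symbol is +1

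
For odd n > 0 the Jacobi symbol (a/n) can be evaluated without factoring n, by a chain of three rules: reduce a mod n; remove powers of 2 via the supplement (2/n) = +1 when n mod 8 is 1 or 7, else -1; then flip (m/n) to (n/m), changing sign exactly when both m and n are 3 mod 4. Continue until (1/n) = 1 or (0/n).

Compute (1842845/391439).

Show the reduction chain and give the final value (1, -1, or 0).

-1

(1842845/391439): 1842845 mod 391439 = 277089, so (1842845/391439) = (277089/391439)
flip (277089/391439) -> (391439/277089): both odd, 277089 mod 4 = 1, 391439 mod 4 = 3, so the flip contributes +1; sign now +1
(391439/277089): 391439 mod 277089 = 114350, so (391439/277089) = (114350/277089)
factor out 2^1: 114350 = 2^1·57175; with 277089 mod 8 = 1, (2/277089) = +1; sign now +1; continue with (57175/277089)
flip (57175/277089) -> (277089/57175): both odd, 57175 mod 4 = 3, 277089 mod 4 = 1, so the flip contributes +1; sign now +1
(277089/57175): 277089 mod 57175 = 48389, so (277089/57175) = (48389/57175)
flip (48389/57175) -> (57175/48389): both odd, 48389 mod 4 = 1, 57175 mod 4 = 3, so the flip contributes +1; sign now +1
(57175/48389): 57175 mod 48389 = 8786, so (57175/48389) = (8786/48389)
factor out 2^1: 8786 = 2^1·4393; with 48389 mod 8 = 5, (2/48389) = -1; sign now -1; continue with (4393/48389)
flip (4393/48389) -> (48389/4393): both odd, 4393 mod 4 = 1, 48389 mod 4 = 1, so the flip contributes +1; sign now -1
(48389/4393): 48389 mod 4393 = 66, so (48389/4393) = (66/4393)
factor out 2^1: 66 = 2^1·33; with 4393 mod 8 = 1, (2/4393) = +1; sign now -1; continue with (33/4393)
flip (33/4393) -> (4393/33): both odd, 33 mod 4 = 1, 4393 mod 4 = 1, so the flip contributes +1; sign now -1
(4393/33): 4393 mod 33 = 4, so (4393/33) = (4/33)
factor out 2^2: 4 = 2^2·1; with 33 mod 8 = 1, (2/33) = +1; sign now -1; continue with (1/33)
reached (1/33) = 1, so the symbol is -1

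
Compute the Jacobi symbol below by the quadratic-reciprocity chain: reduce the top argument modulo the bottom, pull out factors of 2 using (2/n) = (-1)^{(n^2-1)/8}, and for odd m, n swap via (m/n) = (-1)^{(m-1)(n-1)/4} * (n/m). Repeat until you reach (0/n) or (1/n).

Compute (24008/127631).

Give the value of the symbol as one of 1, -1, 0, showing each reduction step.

factor out 2^3: 24008 = 2^3·3001; with 127631 mod 8 = 7, (2/127631) = +1; sign now +1; continue with (3001/127631)
flip (3001/127631) -> (127631/3001): both odd, 3001 mod 4 = 1, 127631 mod 4 = 3, so the flip contributes +1; sign now +1
(127631/3001): 127631 mod 3001 = 1589, so (127631/3001) = (1589/3001)
flip (1589/3001) -> (3001/1589): both odd, 1589 mod 4 = 1, 3001 mod 4 = 1, so the flip contributes +1; sign now +1
(3001/1589): 3001 mod 1589 = 1412, so (3001/1589) = (1412/1589)
factor out 2^2: 1412 = 2^2·353; with 1589 mod 8 = 5, (2/1589) = -1; sign now +1; continue with (353/1589)
flip (353/1589) -> (1589/353): both odd, 353 mod 4 = 1, 1589 mod 4 = 1, so the flip contributes +1; sign now +1
(1589/353): 1589 mod 353 = 177, so (1589/353) = (177/353)
flip (177/353) -> (353/177): both odd, 177 mod 4 = 1, 353 mod 4 = 1, so the flip contributes +1; sign now +1
(353/177): 353 mod 177 = 176, so (353/177) = (176/177)
factor out 2^4: 176 = 2^4·11; with 177 mod 8 = 1, (2/177) = +1; sign now +1; continue with (11/177)
flip (11/177) -> (177/11): both odd, 11 mod 4 = 3, 177 mod 4 = 1, so the flip contributes +1; sign now +1
(177/11): 177 mod 11 = 1, so (177/11) = (1/11)
reached (1/11) = 1, so the symbol is +1

1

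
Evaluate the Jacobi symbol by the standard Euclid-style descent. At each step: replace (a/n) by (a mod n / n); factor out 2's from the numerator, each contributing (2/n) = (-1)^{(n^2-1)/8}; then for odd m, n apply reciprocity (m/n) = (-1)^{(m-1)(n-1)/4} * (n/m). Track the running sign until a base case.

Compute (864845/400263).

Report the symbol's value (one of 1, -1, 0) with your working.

1

(864845/400263) = (64319/400263)   [reduce mod 400263]
reciprocity: (64319/400263) = -1·(400263/64319) since 64319 mod 4 = 3, 400263 mod 4 = 3; sign now -1
(400263/64319) = (14349/64319)   [reduce mod 64319]
reciprocity: (14349/64319) = +1·(64319/14349) since 14349 mod 4 = 1, 64319 mod 4 = 3; sign now -1
(64319/14349) = (6923/14349)   [reduce mod 14349]
reciprocity: (6923/14349) = +1·(14349/6923) since 6923 mod 4 = 3, 14349 mod 4 = 1; sign now -1
(14349/6923) = (503/6923)   [reduce mod 6923]
reciprocity: (503/6923) = -1·(6923/503) since 503 mod 4 = 3, 6923 mod 4 = 3; sign now +1
(6923/503) = (384/503)   [reduce mod 503]
384 = 2^7·3; (2/503) = +1 since 503 mod 8 = 7, so (384/503) = (+1)^7·(3/503); sign now +1
reciprocity: (3/503) = -1·(503/3) since 3 mod 4 = 3, 503 mod 4 = 3; sign now -1
(503/3) = (2/3)   [reduce mod 3]
2 = 2^1·1; (2/3) = -1 since 3 mod 8 = 3, so (2/3) = (-1)^1·(1/3); sign now +1
(1/3) = 1; final value = sign = +1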